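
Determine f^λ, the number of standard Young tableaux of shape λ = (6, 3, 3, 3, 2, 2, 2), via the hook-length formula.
# SYT of shape (6, 3, 3, 3, 2, 2, 2) = 151164000

Hook-length formula: f^λ = n! / Π hook(c), product over all cells c of the Young diagram. For λ = (6, 3, 3, 3, 2, 2, 2), n = 21 boxes. Hook lengths by row (left-to-right, top-to-bottom): [12, 11, 7, 3, 2, 1]; [8, 7, 3]; [7, 6, 2]; [6, 5, 1]; [4, 3]; [3, 2]; [2, 1]. Product of hooks = 337983528960. So f^λ = 21! / 337983528960 = 51090942171709440000 / 337983528960 = 151164000.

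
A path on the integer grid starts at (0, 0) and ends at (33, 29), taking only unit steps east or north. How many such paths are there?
Number of paths = 409894288378212890

A monotone lattice path from (0, 0) to (33, 29) consists of 33 east steps and 29 north steps in some order, so it is determined by which 33 of the 62 steps are east. The count is C(62, 33) = 409894288378212890.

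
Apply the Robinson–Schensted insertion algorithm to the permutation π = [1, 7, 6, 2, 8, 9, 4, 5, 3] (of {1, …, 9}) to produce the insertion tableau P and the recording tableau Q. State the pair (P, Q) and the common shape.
P = [1, 2, 3, 5] / [4, 8, 9] / [6] / [7];  Q = [1, 2, 5, 6] / [3, 7, 8] / [4] / [9];  common shape = (4, 3, 1, 1)

Row-insert the values π_1, π_2, … into P one at a time, bumping the leftmost entry strictly greater than the inserted value down to the next row. The recording tableau Q records, in position (i, j), the step at which that cell was added to P.
  Insert 1 (step 1): P = [1];  Q = [1]
  Insert 7 (step 2): P = [1, 7];  Q = [1, 2]
  Insert 6 (step 3): P = [1, 6] / [7];  Q = [1, 2] / [3]
  Insert 2 (step 4): P = [1, 2] / [6] / [7];  Q = [1, 2] / [3] / [4]
  Insert 8 (step 5): P = [1, 2, 8] / [6] / [7];  Q = [1, 2, 5] / [3] / [4]
  Insert 9 (step 6): P = [1, 2, 8, 9] / [6] / [7];  Q = [1, 2, 5, 6] / [3] / [4]
  Insert 4 (step 7): P = [1, 2, 4, 9] / [6, 8] / [7];  Q = [1, 2, 5, 6] / [3, 7] / [4]
  Insert 5 (step 8): P = [1, 2, 4, 5] / [6, 8, 9] / [7];  Q = [1, 2, 5, 6] / [3, 7, 8] / [4]
  Insert 3 (step 9): P = [1, 2, 3, 5] / [4, 8, 9] / [6] / [7];  Q = [1, 2, 5, 6] / [3, 7, 8] / [4] / [9]
Final shape: (4, 3, 1, 1).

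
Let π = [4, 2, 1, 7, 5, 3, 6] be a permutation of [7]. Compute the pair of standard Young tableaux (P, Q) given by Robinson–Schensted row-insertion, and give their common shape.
P = [1, 3, 6] / [2, 5] / [4, 7];  Q = [1, 4, 7] / [2, 5] / [3, 6];  common shape = (3, 2, 2)

Row-insert the values π_1, π_2, … into P one at a time, bumping the leftmost entry strictly greater than the inserted value down to the next row. The recording tableau Q records, in position (i, j), the step at which that cell was added to P.
  Insert 4 (step 1): P = [4];  Q = [1]
  Insert 2 (step 2): P = [2] / [4];  Q = [1] / [2]
  Insert 1 (step 3): P = [1] / [2] / [4];  Q = [1] / [2] / [3]
  Insert 7 (step 4): P = [1, 7] / [2] / [4];  Q = [1, 4] / [2] / [3]
  Insert 5 (step 5): P = [1, 5] / [2, 7] / [4];  Q = [1, 4] / [2, 5] / [3]
  Insert 3 (step 6): P = [1, 3] / [2, 5] / [4, 7];  Q = [1, 4] / [2, 5] / [3, 6]
  Insert 6 (step 7): P = [1, 3, 6] / [2, 5] / [4, 7];  Q = [1, 4, 7] / [2, 5] / [3, 6]
Final shape: (3, 2, 2).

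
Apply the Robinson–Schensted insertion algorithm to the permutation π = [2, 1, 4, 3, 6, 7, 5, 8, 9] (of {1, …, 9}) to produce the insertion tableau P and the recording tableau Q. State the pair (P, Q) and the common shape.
P = [1, 3, 5, 7, 8, 9] / [2, 4, 6];  Q = [1, 3, 5, 6, 8, 9] / [2, 4, 7];  common shape = (6, 3)

Row-insert the values π_1, π_2, … into P one at a time, bumping the leftmost entry strictly greater than the inserted value down to the next row. The recording tableau Q records, in position (i, j), the step at which that cell was added to P.
  Insert 2 (step 1): P = [2];  Q = [1]
  Insert 1 (step 2): P = [1] / [2];  Q = [1] / [2]
  Insert 4 (step 3): P = [1, 4] / [2];  Q = [1, 3] / [2]
  Insert 3 (step 4): P = [1, 3] / [2, 4];  Q = [1, 3] / [2, 4]
  Insert 6 (step 5): P = [1, 3, 6] / [2, 4];  Q = [1, 3, 5] / [2, 4]
  Insert 7 (step 6): P = [1, 3, 6, 7] / [2, 4];  Q = [1, 3, 5, 6] / [2, 4]
  Insert 5 (step 7): P = [1, 3, 5, 7] / [2, 4, 6];  Q = [1, 3, 5, 6] / [2, 4, 7]
  Insert 8 (step 8): P = [1, 3, 5, 7, 8] / [2, 4, 6];  Q = [1, 3, 5, 6, 8] / [2, 4, 7]
  Insert 9 (step 9): P = [1, 3, 5, 7, 8, 9] / [2, 4, 6];  Q = [1, 3, 5, 6, 8, 9] / [2, 4, 7]
Final shape: (6, 3).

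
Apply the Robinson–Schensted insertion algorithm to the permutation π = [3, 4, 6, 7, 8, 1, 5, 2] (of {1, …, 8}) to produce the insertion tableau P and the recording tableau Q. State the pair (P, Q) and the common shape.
P = [1, 2, 5, 7, 8] / [3, 4] / [6];  Q = [1, 2, 3, 4, 5] / [6, 7] / [8];  common shape = (5, 2, 1)

Row-insert the values π_1, π_2, … into P one at a time, bumping the leftmost entry strictly greater than the inserted value down to the next row. The recording tableau Q records, in position (i, j), the step at which that cell was added to P.
  Insert 3 (step 1): P = [3];  Q = [1]
  Insert 4 (step 2): P = [3, 4];  Q = [1, 2]
  Insert 6 (step 3): P = [3, 4, 6];  Q = [1, 2, 3]
  Insert 7 (step 4): P = [3, 4, 6, 7];  Q = [1, 2, 3, 4]
  Insert 8 (step 5): P = [3, 4, 6, 7, 8];  Q = [1, 2, 3, 4, 5]
  Insert 1 (step 6): P = [1, 4, 6, 7, 8] / [3];  Q = [1, 2, 3, 4, 5] / [6]
  Insert 5 (step 7): P = [1, 4, 5, 7, 8] / [3, 6];  Q = [1, 2, 3, 4, 5] / [6, 7]
  Insert 2 (step 8): P = [1, 2, 5, 7, 8] / [3, 4] / [6];  Q = [1, 2, 3, 4, 5] / [6, 7] / [8]
Final shape: (5, 2, 1).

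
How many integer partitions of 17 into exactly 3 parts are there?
p(17, 3 parts) = 24

Partitions of n into exactly k parts are in bijection with partitions of n − k into at most k parts (subtract 1 from each part). So p(17, exactly 3) = p(14, parts ≤ 3). Computing via the recurrence p(m, j) = p(m, j−1) + p(m−j, j) gives 24.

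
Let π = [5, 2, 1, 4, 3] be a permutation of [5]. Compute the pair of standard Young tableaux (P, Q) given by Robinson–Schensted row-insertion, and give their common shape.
P = [1, 3] / [2, 4] / [5];  Q = [1, 4] / [2, 5] / [3];  common shape = (2, 2, 1)

Row-insert the values π_1, π_2, … into P one at a time, bumping the leftmost entry strictly greater than the inserted value down to the next row. The recording tableau Q records, in position (i, j), the step at which that cell was added to P.
  Insert 5 (step 1): P = [5];  Q = [1]
  Insert 2 (step 2): P = [2] / [5];  Q = [1] / [2]
  Insert 1 (step 3): P = [1] / [2] / [5];  Q = [1] / [2] / [3]
  Insert 4 (step 4): P = [1, 4] / [2] / [5];  Q = [1, 4] / [2] / [3]
  Insert 3 (step 5): P = [1, 3] / [2, 4] / [5];  Q = [1, 4] / [2, 5] / [3]
Final shape: (2, 2, 1).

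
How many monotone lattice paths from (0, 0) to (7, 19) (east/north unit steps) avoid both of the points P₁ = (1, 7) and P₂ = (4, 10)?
Number of paths = 324268

Inclusion–exclusion. Total paths: C(26, 7) = 657800. Through P₁: C(8, 1)·C(18, 6) = 148512. Through P₂: C(14, 4)·C(12, 3) = 220220. Since P₁ is strictly southwest of P₂, a monotone path through both must visit P₁ then P₂; paths through both = C(8, 1)·C(6, 3)·C(12, 3) = 35200. Avoid both = 657800 − 148512 − 220220 + 35200 = 324268.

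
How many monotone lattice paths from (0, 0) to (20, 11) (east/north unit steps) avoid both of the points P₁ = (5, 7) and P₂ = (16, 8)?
Number of paths = 56193678

Inclusion–exclusion. Total paths: C(31, 20) = 84672315. Through P₁: C(12, 5)·C(19, 15) = 3069792. Through P₂: C(24, 16)·C(7, 4) = 25741485. Since P₁ is strictly southwest of P₂, a monotone path through both must visit P₁ then P₂; paths through both = C(12, 5)·C(12, 11)·C(7, 4) = 332640. Avoid both = 84672315 − 3069792 − 25741485 + 332640 = 56193678.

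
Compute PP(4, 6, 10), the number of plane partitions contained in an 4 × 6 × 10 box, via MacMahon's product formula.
PP(4, 6, 10) = 3031952379456

Evaluate the triple product over i = 1..4, j = 1..6, k = 1..10. The factors are (2/1) · (3/2) · (4/3) · (5/4) · (6/5) · (7/6) · (8/7) · (9/8) · … (240 factors total). The numerators and denominators telescope so the product is an integer; carrying out the multiplication exactly gives PP(4, 6, 10) = 3031952379456.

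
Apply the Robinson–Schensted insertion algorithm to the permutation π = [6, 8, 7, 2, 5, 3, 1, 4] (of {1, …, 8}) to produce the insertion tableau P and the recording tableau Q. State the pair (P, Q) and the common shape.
P = [1, 3, 4] / [2, 7] / [5] / [6] / [8];  Q = [1, 2, 8] / [3, 5] / [4] / [6] / [7];  common shape = (3, 2, 1, 1, 1)

Row-insert the values π_1, π_2, … into P one at a time, bumping the leftmost entry strictly greater than the inserted value down to the next row. The recording tableau Q records, in position (i, j), the step at which that cell was added to P.
  Insert 6 (step 1): P = [6];  Q = [1]
  Insert 8 (step 2): P = [6, 8];  Q = [1, 2]
  Insert 7 (step 3): P = [6, 7] / [8];  Q = [1, 2] / [3]
  Insert 2 (step 4): P = [2, 7] / [6] / [8];  Q = [1, 2] / [3] / [4]
  Insert 5 (step 5): P = [2, 5] / [6, 7] / [8];  Q = [1, 2] / [3, 5] / [4]
  Insert 3 (step 6): P = [2, 3] / [5, 7] / [6] / [8];  Q = [1, 2] / [3, 5] / [4] / [6]
  Insert 1 (step 7): P = [1, 3] / [2, 7] / [5] / [6] / [8];  Q = [1, 2] / [3, 5] / [4] / [6] / [7]
  Insert 4 (step 8): P = [1, 3, 4] / [2, 7] / [5] / [6] / [8];  Q = [1, 2, 8] / [3, 5] / [4] / [6] / [7]
Final shape: (3, 2, 1, 1, 1).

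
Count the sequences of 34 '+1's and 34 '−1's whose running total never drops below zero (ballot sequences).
C_34 = 812944042149730764

These ballot sequences are counted by the Catalan number C_n = (1/(n + 1)) · C(2n, n). For n = 34: C_34 = (1/35) · C(68, 34) = 28453041475240576740/35 = 812944042149730764.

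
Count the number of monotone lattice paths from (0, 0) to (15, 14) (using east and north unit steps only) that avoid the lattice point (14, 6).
Number of paths = 77209920

Total paths from (0, 0) to (15, 14): C(29, 15) = 77558760. Paths through (14, 6): (paths (0, 0) → (14, 6)) × (paths (14, 6) → (15, 14)) = C(20, 14) · C(9, 1) = 38760 · 9 = 348840. Avoidance count = 77558760 − 348840 = 77209920.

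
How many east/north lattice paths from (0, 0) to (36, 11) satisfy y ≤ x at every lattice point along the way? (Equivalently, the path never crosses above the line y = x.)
Number of paths = 12239066866

By the reflection principle (André's argument), the number of monotone paths to (36, 11) with n ≤ m that never go above y = x is C(47, 36) − C(47, 37) = 17417133617 − 5178066751 = 12239066866.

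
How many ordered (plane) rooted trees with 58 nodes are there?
C_57 = 26700952856774851904245220912664

These ordered rooted trees are counted by the Catalan number C_n = (1/(n + 1)) · C(2n, n). For n = 57: C_57 = (1/58) · C(114, 57) = 1548655265692941410446222812934512/58 = 26700952856774851904245220912664.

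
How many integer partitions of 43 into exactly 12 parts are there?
p(43, 12 parts) = 5262

Partitions of n into exactly k parts are in bijection with partitions of n − k into at most k parts (subtract 1 from each part). So p(43, exactly 12) = p(31, parts ≤ 12). Computing via the recurrence p(m, j) = p(m, j−1) + p(m−j, j) gives 5262.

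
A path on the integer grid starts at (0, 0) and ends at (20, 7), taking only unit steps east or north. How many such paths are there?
Number of paths = 888030

A monotone lattice path from (0, 0) to (20, 7) consists of 20 east steps and 7 north steps in some order, so it is determined by which 20 of the 27 steps are east. The count is C(27, 20) = 888030.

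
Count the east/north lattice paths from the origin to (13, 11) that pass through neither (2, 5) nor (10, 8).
Number of paths = 1430388

Inclusion–exclusion. Total paths: C(24, 13) = 2496144. Through P₁: C(7, 2)·C(17, 11) = 259896. Through P₂: C(18, 10)·C(6, 3) = 875160. Since P₁ is strictly southwest of P₂, a monotone path through both must visit P₁ then P₂; paths through both = C(7, 2)·C(11, 8)·C(6, 3) = 69300. Avoid both = 2496144 − 259896 − 875160 + 69300 = 1430388.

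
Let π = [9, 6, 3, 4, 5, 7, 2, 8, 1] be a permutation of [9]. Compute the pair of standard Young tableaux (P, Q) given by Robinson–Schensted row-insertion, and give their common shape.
P = [1, 4, 5, 7, 8] / [2] / [3] / [6] / [9];  Q = [1, 4, 5, 6, 8] / [2] / [3] / [7] / [9];  common shape = (5, 1, 1, 1, 1)

Row-insert the values π_1, π_2, … into P one at a time, bumping the leftmost entry strictly greater than the inserted value down to the next row. The recording tableau Q records, in position (i, j), the step at which that cell was added to P.
  Insert 9 (step 1): P = [9];  Q = [1]
  Insert 6 (step 2): P = [6] / [9];  Q = [1] / [2]
  Insert 3 (step 3): P = [3] / [6] / [9];  Q = [1] / [2] / [3]
  Insert 4 (step 4): P = [3, 4] / [6] / [9];  Q = [1, 4] / [2] / [3]
  Insert 5 (step 5): P = [3, 4, 5] / [6] / [9];  Q = [1, 4, 5] / [2] / [3]
  Insert 7 (step 6): P = [3, 4, 5, 7] / [6] / [9];  Q = [1, 4, 5, 6] / [2] / [3]
  Insert 2 (step 7): P = [2, 4, 5, 7] / [3] / [6] / [9];  Q = [1, 4, 5, 6] / [2] / [3] / [7]
  Insert 8 (step 8): P = [2, 4, 5, 7, 8] / [3] / [6] / [9];  Q = [1, 4, 5, 6, 8] / [2] / [3] / [7]
  Insert 1 (step 9): P = [1, 4, 5, 7, 8] / [2] / [3] / [6] / [9];  Q = [1, 4, 5, 6, 8] / [2] / [3] / [7] / [9]
Final shape: (5, 1, 1, 1, 1).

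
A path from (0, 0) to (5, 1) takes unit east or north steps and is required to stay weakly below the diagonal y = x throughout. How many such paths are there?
Number of paths = 5

By the reflection principle (André's argument), the number of monotone paths to (5, 1) with n ≤ m that never go above y = x is C(6, 5) − C(6, 6) = 6 − 1 = 5.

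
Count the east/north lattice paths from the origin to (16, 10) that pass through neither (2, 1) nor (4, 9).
Number of paths = 2852625

Inclusion–exclusion. Total paths: C(26, 16) = 5311735. Through P₁: C(3, 2)·C(23, 14) = 2451570. Through P₂: C(13, 4)·C(13, 12) = 9295. Since P₁ is strictly southwest of P₂, a monotone path through both must visit P₁ then P₂; paths through both = C(3, 2)·C(10, 2)·C(13, 12) = 1755. Avoid both = 5311735 − 2451570 − 9295 + 1755 = 2852625.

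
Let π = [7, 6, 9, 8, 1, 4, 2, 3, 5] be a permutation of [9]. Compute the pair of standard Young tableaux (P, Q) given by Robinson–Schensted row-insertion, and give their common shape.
P = [1, 2, 3, 5] / [4, 8] / [6, 9] / [7];  Q = [1, 3, 8, 9] / [2, 4] / [5, 6] / [7];  common shape = (4, 2, 2, 1)

Row-insert the values π_1, π_2, … into P one at a time, bumping the leftmost entry strictly greater than the inserted value down to the next row. The recording tableau Q records, in position (i, j), the step at which that cell was added to P.
  Insert 7 (step 1): P = [7];  Q = [1]
  Insert 6 (step 2): P = [6] / [7];  Q = [1] / [2]
  Insert 9 (step 3): P = [6, 9] / [7];  Q = [1, 3] / [2]
  Insert 8 (step 4): P = [6, 8] / [7, 9];  Q = [1, 3] / [2, 4]
  Insert 1 (step 5): P = [1, 8] / [6, 9] / [7];  Q = [1, 3] / [2, 4] / [5]
  Insert 4 (step 6): P = [1, 4] / [6, 8] / [7, 9];  Q = [1, 3] / [2, 4] / [5, 6]
  Insert 2 (step 7): P = [1, 2] / [4, 8] / [6, 9] / [7];  Q = [1, 3] / [2, 4] / [5, 6] / [7]
  Insert 3 (step 8): P = [1, 2, 3] / [4, 8] / [6, 9] / [7];  Q = [1, 3, 8] / [2, 4] / [5, 6] / [7]
  Insert 5 (step 9): P = [1, 2, 3, 5] / [4, 8] / [6, 9] / [7];  Q = [1, 3, 8, 9] / [2, 4] / [5, 6] / [7]
Final shape: (4, 2, 2, 1).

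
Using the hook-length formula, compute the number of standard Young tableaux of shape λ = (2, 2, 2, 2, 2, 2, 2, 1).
# SYT of shape (2, 2, 2, 2, 2, 2, 2, 1) = 1430

Hook-length formula: f^λ = n! / Π hook(c), product over all cells c of the Young diagram. For λ = (2, 2, 2, 2, 2, 2, 2, 1), n = 15 boxes. Hook lengths by row (left-to-right, top-to-bottom): [9, 7]; [8, 6]; [7, 5]; [6, 4]; [5, 3]; [4, 2]; [3, 1]; [1]. Product of hooks = 914457600. So f^λ = 15! / 914457600 = 1307674368000 / 914457600 = 1430.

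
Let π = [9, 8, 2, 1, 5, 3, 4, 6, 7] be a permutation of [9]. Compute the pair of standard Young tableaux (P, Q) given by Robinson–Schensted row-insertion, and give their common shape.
P = [1, 3, 4, 6, 7] / [2, 5] / [8] / [9];  Q = [1, 5, 7, 8, 9] / [2, 6] / [3] / [4];  common shape = (5, 2, 1, 1)

Row-insert the values π_1, π_2, … into P one at a time, bumping the leftmost entry strictly greater than the inserted value down to the next row. The recording tableau Q records, in position (i, j), the step at which that cell was added to P.
  Insert 9 (step 1): P = [9];  Q = [1]
  Insert 8 (step 2): P = [8] / [9];  Q = [1] / [2]
  Insert 2 (step 3): P = [2] / [8] / [9];  Q = [1] / [2] / [3]
  Insert 1 (step 4): P = [1] / [2] / [8] / [9];  Q = [1] / [2] / [3] / [4]
  Insert 5 (step 5): P = [1, 5] / [2] / [8] / [9];  Q = [1, 5] / [2] / [3] / [4]
  Insert 3 (step 6): P = [1, 3] / [2, 5] / [8] / [9];  Q = [1, 5] / [2, 6] / [3] / [4]
  Insert 4 (step 7): P = [1, 3, 4] / [2, 5] / [8] / [9];  Q = [1, 5, 7] / [2, 6] / [3] / [4]
  Insert 6 (step 8): P = [1, 3, 4, 6] / [2, 5] / [8] / [9];  Q = [1, 5, 7, 8] / [2, 6] / [3] / [4]
  Insert 7 (step 9): P = [1, 3, 4, 6, 7] / [2, 5] / [8] / [9];  Q = [1, 5, 7, 8, 9] / [2, 6] / [3] / [4]
Final shape: (5, 2, 1, 1).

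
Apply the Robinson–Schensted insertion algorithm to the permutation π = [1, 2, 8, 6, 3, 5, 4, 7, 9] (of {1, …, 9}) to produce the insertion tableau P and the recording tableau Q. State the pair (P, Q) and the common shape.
P = [1, 2, 3, 4, 7, 9] / [5] / [6] / [8];  Q = [1, 2, 3, 6, 8, 9] / [4] / [5] / [7];  common shape = (6, 1, 1, 1)

Row-insert the values π_1, π_2, … into P one at a time, bumping the leftmost entry strictly greater than the inserted value down to the next row. The recording tableau Q records, in position (i, j), the step at which that cell was added to P.
  Insert 1 (step 1): P = [1];  Q = [1]
  Insert 2 (step 2): P = [1, 2];  Q = [1, 2]
  Insert 8 (step 3): P = [1, 2, 8];  Q = [1, 2, 3]
  Insert 6 (step 4): P = [1, 2, 6] / [8];  Q = [1, 2, 3] / [4]
  Insert 3 (step 5): P = [1, 2, 3] / [6] / [8];  Q = [1, 2, 3] / [4] / [5]
  Insert 5 (step 6): P = [1, 2, 3, 5] / [6] / [8];  Q = [1, 2, 3, 6] / [4] / [5]
  Insert 4 (step 7): P = [1, 2, 3, 4] / [5] / [6] / [8];  Q = [1, 2, 3, 6] / [4] / [5] / [7]
  Insert 7 (step 8): P = [1, 2, 3, 4, 7] / [5] / [6] / [8];  Q = [1, 2, 3, 6, 8] / [4] / [5] / [7]
  Insert 9 (step 9): P = [1, 2, 3, 4, 7, 9] / [5] / [6] / [8];  Q = [1, 2, 3, 6, 8, 9] / [4] / [5] / [7]
Final shape: (6, 1, 1, 1).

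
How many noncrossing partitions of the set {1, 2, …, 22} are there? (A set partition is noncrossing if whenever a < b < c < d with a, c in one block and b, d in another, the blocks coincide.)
C_22 = 91482563640

These noncrossing partitions are counted by the Catalan number C_n = (1/(n + 1)) · C(2n, n). For n = 22: C_22 = (1/23) · C(44, 22) = 2104098963720/23 = 91482563640.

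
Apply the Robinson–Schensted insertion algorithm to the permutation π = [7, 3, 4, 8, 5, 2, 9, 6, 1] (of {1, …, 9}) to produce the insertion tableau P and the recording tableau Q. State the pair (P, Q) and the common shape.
P = [1, 4, 5, 6] / [2, 8, 9] / [3] / [7];  Q = [1, 3, 4, 7] / [2, 5, 8] / [6] / [9];  common shape = (4, 3, 1, 1)

Row-insert the values π_1, π_2, … into P one at a time, bumping the leftmost entry strictly greater than the inserted value down to the next row. The recording tableau Q records, in position (i, j), the step at which that cell was added to P.
  Insert 7 (step 1): P = [7];  Q = [1]
  Insert 3 (step 2): P = [3] / [7];  Q = [1] / [2]
  Insert 4 (step 3): P = [3, 4] / [7];  Q = [1, 3] / [2]
  Insert 8 (step 4): P = [3, 4, 8] / [7];  Q = [1, 3, 4] / [2]
  Insert 5 (step 5): P = [3, 4, 5] / [7, 8];  Q = [1, 3, 4] / [2, 5]
  Insert 2 (step 6): P = [2, 4, 5] / [3, 8] / [7];  Q = [1, 3, 4] / [2, 5] / [6]
  Insert 9 (step 7): P = [2, 4, 5, 9] / [3, 8] / [7];  Q = [1, 3, 4, 7] / [2, 5] / [6]
  Insert 6 (step 8): P = [2, 4, 5, 6] / [3, 8, 9] / [7];  Q = [1, 3, 4, 7] / [2, 5, 8] / [6]
  Insert 1 (step 9): P = [1, 4, 5, 6] / [2, 8, 9] / [3] / [7];  Q = [1, 3, 4, 7] / [2, 5, 8] / [6] / [9]
Final shape: (4, 3, 1, 1).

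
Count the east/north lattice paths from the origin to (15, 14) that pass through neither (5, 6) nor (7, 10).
Number of paths = 51146154

Inclusion–exclusion. Total paths: C(29, 15) = 77558760. Through P₁: C(11, 5)·C(18, 10) = 20216196. Through P₂: C(17, 7)·C(12, 8) = 9626760. Since P₁ is strictly southwest of P₂, a monotone path through both must visit P₁ then P₂; paths through both = C(11, 5)·C(6, 2)·C(12, 8) = 3430350. Avoid both = 77558760 − 20216196 − 9626760 + 3430350 = 51146154.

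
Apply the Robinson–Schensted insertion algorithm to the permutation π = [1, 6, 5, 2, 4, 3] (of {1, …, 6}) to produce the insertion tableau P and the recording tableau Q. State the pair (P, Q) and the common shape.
P = [1, 2, 3] / [4] / [5] / [6];  Q = [1, 2, 5] / [3] / [4] / [6];  common shape = (3, 1, 1, 1)

Row-insert the values π_1, π_2, … into P one at a time, bumping the leftmost entry strictly greater than the inserted value down to the next row. The recording tableau Q records, in position (i, j), the step at which that cell was added to P.
  Insert 1 (step 1): P = [1];  Q = [1]
  Insert 6 (step 2): P = [1, 6];  Q = [1, 2]
  Insert 5 (step 3): P = [1, 5] / [6];  Q = [1, 2] / [3]
  Insert 2 (step 4): P = [1, 2] / [5] / [6];  Q = [1, 2] / [3] / [4]
  Insert 4 (step 5): P = [1, 2, 4] / [5] / [6];  Q = [1, 2, 5] / [3] / [4]
  Insert 3 (step 6): P = [1, 2, 3] / [4] / [5] / [6];  Q = [1, 2, 5] / [3] / [4] / [6]
Final shape: (3, 1, 1, 1).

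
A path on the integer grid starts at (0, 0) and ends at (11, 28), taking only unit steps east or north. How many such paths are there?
Number of paths = 1676056044

A monotone lattice path from (0, 0) to (11, 28) consists of 11 east steps and 28 north steps in some order, so it is determined by which 11 of the 39 steps are east. The count is C(39, 11) = 1676056044.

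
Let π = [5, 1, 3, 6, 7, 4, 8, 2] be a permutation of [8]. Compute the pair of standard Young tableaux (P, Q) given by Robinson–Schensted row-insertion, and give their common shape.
P = [1, 2, 4, 7, 8] / [3, 6] / [5];  Q = [1, 3, 4, 5, 7] / [2, 6] / [8];  common shape = (5, 2, 1)

Row-insert the values π_1, π_2, … into P one at a time, bumping the leftmost entry strictly greater than the inserted value down to the next row. The recording tableau Q records, in position (i, j), the step at which that cell was added to P.
  Insert 5 (step 1): P = [5];  Q = [1]
  Insert 1 (step 2): P = [1] / [5];  Q = [1] / [2]
  Insert 3 (step 3): P = [1, 3] / [5];  Q = [1, 3] / [2]
  Insert 6 (step 4): P = [1, 3, 6] / [5];  Q = [1, 3, 4] / [2]
  Insert 7 (step 5): P = [1, 3, 6, 7] / [5];  Q = [1, 3, 4, 5] / [2]
  Insert 4 (step 6): P = [1, 3, 4, 7] / [5, 6];  Q = [1, 3, 4, 5] / [2, 6]
  Insert 8 (step 7): P = [1, 3, 4, 7, 8] / [5, 6];  Q = [1, 3, 4, 5, 7] / [2, 6]
  Insert 2 (step 8): P = [1, 2, 4, 7, 8] / [3, 6] / [5];  Q = [1, 3, 4, 5, 7] / [2, 6] / [8]
Final shape: (5, 2, 1).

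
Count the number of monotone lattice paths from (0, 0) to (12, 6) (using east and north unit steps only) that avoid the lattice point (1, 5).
Number of paths = 18492

Total paths from (0, 0) to (12, 6): C(18, 12) = 18564. Paths through (1, 5): (paths (0, 0) → (1, 5)) × (paths (1, 5) → (12, 6)) = C(6, 1) · C(12, 11) = 6 · 12 = 72. Avoidance count = 18564 − 72 = 18492.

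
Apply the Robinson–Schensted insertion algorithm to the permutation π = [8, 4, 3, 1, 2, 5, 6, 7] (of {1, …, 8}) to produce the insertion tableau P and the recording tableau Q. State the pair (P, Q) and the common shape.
P = [1, 2, 5, 6, 7] / [3] / [4] / [8];  Q = [1, 5, 6, 7, 8] / [2] / [3] / [4];  common shape = (5, 1, 1, 1)

Row-insert the values π_1, π_2, … into P one at a time, bumping the leftmost entry strictly greater than the inserted value down to the next row. The recording tableau Q records, in position (i, j), the step at which that cell was added to P.
  Insert 8 (step 1): P = [8];  Q = [1]
  Insert 4 (step 2): P = [4] / [8];  Q = [1] / [2]
  Insert 3 (step 3): P = [3] / [4] / [8];  Q = [1] / [2] / [3]
  Insert 1 (step 4): P = [1] / [3] / [4] / [8];  Q = [1] / [2] / [3] / [4]
  Insert 2 (step 5): P = [1, 2] / [3] / [4] / [8];  Q = [1, 5] / [2] / [3] / [4]
  Insert 5 (step 6): P = [1, 2, 5] / [3] / [4] / [8];  Q = [1, 5, 6] / [2] / [3] / [4]
  Insert 6 (step 7): P = [1, 2, 5, 6] / [3] / [4] / [8];  Q = [1, 5, 6, 7] / [2] / [3] / [4]
  Insert 7 (step 8): P = [1, 2, 5, 6, 7] / [3] / [4] / [8];  Q = [1, 5, 6, 7, 8] / [2] / [3] / [4]
Final shape: (5, 1, 1, 1).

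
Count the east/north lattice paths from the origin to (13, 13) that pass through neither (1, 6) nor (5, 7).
Number of paths = 7774613

Inclusion–exclusion. Total paths: C(26, 13) = 10400600. Through P₁: C(7, 1)·C(19, 12) = 352716. Through P₂: C(12, 5)·C(14, 8) = 2378376. Since P₁ is strictly southwest of P₂, a monotone path through both must visit P₁ then P₂; paths through both = C(7, 1)·C(5, 4)·C(14, 8) = 105105. Avoid both = 10400600 − 352716 − 2378376 + 105105 = 7774613.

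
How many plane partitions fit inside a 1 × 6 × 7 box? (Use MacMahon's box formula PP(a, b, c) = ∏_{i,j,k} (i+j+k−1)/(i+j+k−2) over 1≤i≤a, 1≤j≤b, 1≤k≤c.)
PP(1, 6, 7) = 1716

Evaluate the triple product over i = 1..1, j = 1..6, k = 1..7. The factors are (2/1) · (3/2) · (4/3) · (5/4) · (6/5) · (7/6) · (8/7) · (3/2) · … (42 factors total). The numerators and denominators telescope so the product is an integer; carrying out the multiplication exactly gives PP(1, 6, 7) = 1716.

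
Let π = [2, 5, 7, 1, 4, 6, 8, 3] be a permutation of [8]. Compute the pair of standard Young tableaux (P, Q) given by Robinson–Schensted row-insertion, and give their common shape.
P = [1, 3, 6, 8] / [2, 4, 7] / [5];  Q = [1, 2, 3, 7] / [4, 5, 6] / [8];  common shape = (4, 3, 1)

Row-insert the values π_1, π_2, … into P one at a time, bumping the leftmost entry strictly greater than the inserted value down to the next row. The recording tableau Q records, in position (i, j), the step at which that cell was added to P.
  Insert 2 (step 1): P = [2];  Q = [1]
  Insert 5 (step 2): P = [2, 5];  Q = [1, 2]
  Insert 7 (step 3): P = [2, 5, 7];  Q = [1, 2, 3]
  Insert 1 (step 4): P = [1, 5, 7] / [2];  Q = [1, 2, 3] / [4]
  Insert 4 (step 5): P = [1, 4, 7] / [2, 5];  Q = [1, 2, 3] / [4, 5]
  Insert 6 (step 6): P = [1, 4, 6] / [2, 5, 7];  Q = [1, 2, 3] / [4, 5, 6]
  Insert 8 (step 7): P = [1, 4, 6, 8] / [2, 5, 7];  Q = [1, 2, 3, 7] / [4, 5, 6]
  Insert 3 (step 8): P = [1, 3, 6, 8] / [2, 4, 7] / [5];  Q = [1, 2, 3, 7] / [4, 5, 6] / [8]
Final shape: (4, 3, 1).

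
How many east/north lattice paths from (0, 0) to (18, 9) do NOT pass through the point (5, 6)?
Number of paths = 4428105

Total paths from (0, 0) to (18, 9): C(27, 18) = 4686825. Paths through (5, 6): (paths (0, 0) → (5, 6)) × (paths (5, 6) → (18, 9)) = C(11, 5) · C(16, 13) = 462 · 560 = 258720. Avoidance count = 4686825 − 258720 = 4428105.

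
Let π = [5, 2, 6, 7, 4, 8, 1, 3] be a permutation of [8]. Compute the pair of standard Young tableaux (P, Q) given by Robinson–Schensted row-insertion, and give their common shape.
P = [1, 3, 7, 8] / [2, 4] / [5, 6];  Q = [1, 3, 4, 6] / [2, 5] / [7, 8];  common shape = (4, 2, 2)

Row-insert the values π_1, π_2, … into P one at a time, bumping the leftmost entry strictly greater than the inserted value down to the next row. The recording tableau Q records, in position (i, j), the step at which that cell was added to P.
  Insert 5 (step 1): P = [5];  Q = [1]
  Insert 2 (step 2): P = [2] / [5];  Q = [1] / [2]
  Insert 6 (step 3): P = [2, 6] / [5];  Q = [1, 3] / [2]
  Insert 7 (step 4): P = [2, 6, 7] / [5];  Q = [1, 3, 4] / [2]
  Insert 4 (step 5): P = [2, 4, 7] / [5, 6];  Q = [1, 3, 4] / [2, 5]
  Insert 8 (step 6): P = [2, 4, 7, 8] / [5, 6];  Q = [1, 3, 4, 6] / [2, 5]
  Insert 1 (step 7): P = [1, 4, 7, 8] / [2, 6] / [5];  Q = [1, 3, 4, 6] / [2, 5] / [7]
  Insert 3 (step 8): P = [1, 3, 7, 8] / [2, 4] / [5, 6];  Q = [1, 3, 4, 6] / [2, 5] / [7, 8]
Final shape: (4, 2, 2).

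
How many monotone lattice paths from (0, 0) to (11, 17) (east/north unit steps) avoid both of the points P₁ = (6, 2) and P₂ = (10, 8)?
Number of paths = 20661288

Inclusion–exclusion. Total paths: C(28, 11) = 21474180. Through P₁: C(8, 6)·C(20, 5) = 434112. Through P₂: C(18, 10)·C(10, 1) = 437580. Since P₁ is strictly southwest of P₂, a monotone path through both must visit P₁ then P₂; paths through both = C(8, 6)·C(10, 4)·C(10, 1) = 58800. Avoid both = 21474180 − 434112 − 437580 + 58800 = 20661288.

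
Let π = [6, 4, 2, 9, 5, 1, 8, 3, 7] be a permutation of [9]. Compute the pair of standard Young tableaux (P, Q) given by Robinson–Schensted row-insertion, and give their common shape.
P = [1, 3, 7] / [2, 5, 8] / [4, 9] / [6];  Q = [1, 4, 7] / [2, 5, 9] / [3, 8] / [6];  common shape = (3, 3, 2, 1)

Row-insert the values π_1, π_2, … into P one at a time, bumping the leftmost entry strictly greater than the inserted value down to the next row. The recording tableau Q records, in position (i, j), the step at which that cell was added to P.
  Insert 6 (step 1): P = [6];  Q = [1]
  Insert 4 (step 2): P = [4] / [6];  Q = [1] / [2]
  Insert 2 (step 3): P = [2] / [4] / [6];  Q = [1] / [2] / [3]
  Insert 9 (step 4): P = [2, 9] / [4] / [6];  Q = [1, 4] / [2] / [3]
  Insert 5 (step 5): P = [2, 5] / [4, 9] / [6];  Q = [1, 4] / [2, 5] / [3]
  Insert 1 (step 6): P = [1, 5] / [2, 9] / [4] / [6];  Q = [1, 4] / [2, 5] / [3] / [6]
  Insert 8 (step 7): P = [1, 5, 8] / [2, 9] / [4] / [6];  Q = [1, 4, 7] / [2, 5] / [3] / [6]
  Insert 3 (step 8): P = [1, 3, 8] / [2, 5] / [4, 9] / [6];  Q = [1, 4, 7] / [2, 5] / [3, 8] / [6]
  Insert 7 (step 9): P = [1, 3, 7] / [2, 5, 8] / [4, 9] / [6];  Q = [1, 4, 7] / [2, 5, 9] / [3, 8] / [6]
Final shape: (3, 3, 2, 1).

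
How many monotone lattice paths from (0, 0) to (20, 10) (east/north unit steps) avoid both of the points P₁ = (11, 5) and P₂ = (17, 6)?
Number of paths = 18837294

Inclusion–exclusion. Total paths: C(30, 20) = 30045015. Through P₁: C(16, 11)·C(14, 9) = 8744736. Through P₂: C(23, 17)·C(7, 3) = 3533145. Since P₁ is strictly southwest of P₂, a monotone path through both must visit P₁ then P₂; paths through both = C(16, 11)·C(7, 6)·C(7, 3) = 1070160. Avoid both = 30045015 − 8744736 − 3533145 + 1070160 = 18837294.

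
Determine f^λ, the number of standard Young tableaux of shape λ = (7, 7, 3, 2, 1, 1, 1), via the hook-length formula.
# SYT of shape (7, 7, 3, 2, 1, 1, 1) = 1313188800

Hook-length formula: f^λ = n! / Π hook(c), product over all cells c of the Young diagram. For λ = (7, 7, 3, 2, 1, 1, 1), n = 22 boxes. Hook lengths by row (left-to-right, top-to-bottom): [13, 9, 7, 5, 4, 3, 2]; [12, 8, 6, 4, 3, 2, 1]; [7, 3, 1]; [5, 1]; [3]; [2]; [1]. Product of hooks = 855932313600. So f^λ = 22! / 855932313600 = 1124000727777607680000 / 855932313600 = 1313188800.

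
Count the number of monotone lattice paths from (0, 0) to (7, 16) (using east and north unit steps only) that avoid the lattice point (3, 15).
Number of paths = 241077

Total paths from (0, 0) to (7, 16): C(23, 7) = 245157. Paths through (3, 15): (paths (0, 0) → (3, 15)) × (paths (3, 15) → (7, 16)) = C(18, 3) · C(5, 4) = 816 · 5 = 4080. Avoidance count = 245157 − 4080 = 241077.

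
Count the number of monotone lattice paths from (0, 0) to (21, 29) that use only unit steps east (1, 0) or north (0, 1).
Number of paths = 67327446062800

A monotone lattice path from (0, 0) to (21, 29) consists of 21 east steps and 29 north steps in some order, so it is determined by which 21 of the 50 steps are east. The count is C(50, 21) = 67327446062800.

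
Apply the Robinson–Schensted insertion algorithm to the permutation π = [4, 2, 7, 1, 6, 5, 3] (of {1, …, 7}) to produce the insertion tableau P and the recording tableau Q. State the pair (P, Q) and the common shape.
P = [1, 3] / [2, 5] / [4, 6] / [7];  Q = [1, 3] / [2, 5] / [4, 6] / [7];  common shape = (2, 2, 2, 1)

Row-insert the values π_1, π_2, … into P one at a time, bumping the leftmost entry strictly greater than the inserted value down to the next row. The recording tableau Q records, in position (i, j), the step at which that cell was added to P.
  Insert 4 (step 1): P = [4];  Q = [1]
  Insert 2 (step 2): P = [2] / [4];  Q = [1] / [2]
  Insert 7 (step 3): P = [2, 7] / [4];  Q = [1, 3] / [2]
  Insert 1 (step 4): P = [1, 7] / [2] / [4];  Q = [1, 3] / [2] / [4]
  Insert 6 (step 5): P = [1, 6] / [2, 7] / [4];  Q = [1, 3] / [2, 5] / [4]
  Insert 5 (step 6): P = [1, 5] / [2, 6] / [4, 7];  Q = [1, 3] / [2, 5] / [4, 6]
  Insert 3 (step 7): P = [1, 3] / [2, 5] / [4, 6] / [7];  Q = [1, 3] / [2, 5] / [4, 6] / [7]
Final shape: (2, 2, 2, 1).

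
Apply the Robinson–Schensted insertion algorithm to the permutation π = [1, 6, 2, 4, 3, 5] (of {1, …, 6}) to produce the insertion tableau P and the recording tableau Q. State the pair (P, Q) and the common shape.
P = [1, 2, 3, 5] / [4] / [6];  Q = [1, 2, 4, 6] / [3] / [5];  common shape = (4, 1, 1)

Row-insert the values π_1, π_2, … into P one at a time, bumping the leftmost entry strictly greater than the inserted value down to the next row. The recording tableau Q records, in position (i, j), the step at which that cell was added to P.
  Insert 1 (step 1): P = [1];  Q = [1]
  Insert 6 (step 2): P = [1, 6];  Q = [1, 2]
  Insert 2 (step 3): P = [1, 2] / [6];  Q = [1, 2] / [3]
  Insert 4 (step 4): P = [1, 2, 4] / [6];  Q = [1, 2, 4] / [3]
  Insert 3 (step 5): P = [1, 2, 3] / [4] / [6];  Q = [1, 2, 4] / [3] / [5]
  Insert 5 (step 6): P = [1, 2, 3, 5] / [4] / [6];  Q = [1, 2, 4, 6] / [3] / [5]
Final shape: (4, 1, 1).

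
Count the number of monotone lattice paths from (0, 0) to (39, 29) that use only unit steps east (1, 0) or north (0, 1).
Number of paths = 13750991318793417920

A monotone lattice path from (0, 0) to (39, 29) consists of 39 east steps and 29 north steps in some order, so it is determined by which 39 of the 68 steps are east. The count is C(68, 39) = 13750991318793417920.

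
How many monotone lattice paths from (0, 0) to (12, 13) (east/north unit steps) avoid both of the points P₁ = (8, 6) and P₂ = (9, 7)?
Number of paths = 3752854

Inclusion–exclusion. Total paths: C(25, 12) = 5200300. Through P₁: C(14, 8)·C(11, 4) = 990990. Through P₂: C(16, 9)·C(9, 3) = 960960. Since P₁ is strictly southwest of P₂, a monotone path through both must visit P₁ then P₂; paths through both = C(14, 8)·C(2, 1)·C(9, 3) = 504504. Avoid both = 5200300 − 990990 − 960960 + 504504 = 3752854.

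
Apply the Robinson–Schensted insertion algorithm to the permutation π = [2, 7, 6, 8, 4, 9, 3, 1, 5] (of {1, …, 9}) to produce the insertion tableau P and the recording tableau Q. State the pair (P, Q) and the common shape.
P = [1, 3, 5, 9] / [2, 8] / [4] / [6] / [7];  Q = [1, 2, 4, 6] / [3, 9] / [5] / [7] / [8];  common shape = (4, 2, 1, 1, 1)

Row-insert the values π_1, π_2, … into P one at a time, bumping the leftmost entry strictly greater than the inserted value down to the next row. The recording tableau Q records, in position (i, j), the step at which that cell was added to P.
  Insert 2 (step 1): P = [2];  Q = [1]
  Insert 7 (step 2): P = [2, 7];  Q = [1, 2]
  Insert 6 (step 3): P = [2, 6] / [7];  Q = [1, 2] / [3]
  Insert 8 (step 4): P = [2, 6, 8] / [7];  Q = [1, 2, 4] / [3]
  Insert 4 (step 5): P = [2, 4, 8] / [6] / [7];  Q = [1, 2, 4] / [3] / [5]
  Insert 9 (step 6): P = [2, 4, 8, 9] / [6] / [7];  Q = [1, 2, 4, 6] / [3] / [5]
  Insert 3 (step 7): P = [2, 3, 8, 9] / [4] / [6] / [7];  Q = [1, 2, 4, 6] / [3] / [5] / [7]
  Insert 1 (step 8): P = [1, 3, 8, 9] / [2] / [4] / [6] / [7];  Q = [1, 2, 4, 6] / [3] / [5] / [7] / [8]
  Insert 5 (step 9): P = [1, 3, 5, 9] / [2, 8] / [4] / [6] / [7];  Q = [1, 2, 4, 6] / [3, 9] / [5] / [7] / [8]
Final shape: (4, 2, 1, 1, 1).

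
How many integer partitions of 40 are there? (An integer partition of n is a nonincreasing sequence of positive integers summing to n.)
p(40) = 37338

Compute p(n) via the recurrence p(n, m) = p(n, m−1) + p(n−m, m), where p(n, m) counts partitions of n with all parts ≤ m and p(n) = p(n, n). The base cases are p(0, m) = 1 and p(n, 0) = 0 for n > 0. Filling the table yields p(40) = 37338. (Euler's pentagonal recurrence is an alternative.)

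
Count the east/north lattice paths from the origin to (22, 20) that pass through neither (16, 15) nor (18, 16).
Number of paths = 283778178180

Inclusion–exclusion. Total paths: C(42, 22) = 513791607420. Through P₁: C(31, 16)·C(11, 6) = 138849570090. Through P₂: C(34, 18)·C(8, 4) = 154277300100. Since P₁ is strictly southwest of P₂, a monotone path through both must visit P₁ then P₂; paths through both = C(31, 16)·C(3, 2)·C(8, 4) = 63113440950. Avoid both = 513791607420 − 138849570090 − 154277300100 + 63113440950 = 283778178180.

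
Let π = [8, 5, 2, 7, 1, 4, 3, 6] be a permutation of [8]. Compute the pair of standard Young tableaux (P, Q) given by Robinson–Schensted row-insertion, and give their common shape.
P = [1, 3, 6] / [2, 4] / [5, 7] / [8];  Q = [1, 4, 8] / [2, 6] / [3, 7] / [5];  common shape = (3, 2, 2, 1)

Row-insert the values π_1, π_2, … into P one at a time, bumping the leftmost entry strictly greater than the inserted value down to the next row. The recording tableau Q records, in position (i, j), the step at which that cell was added to P.
  Insert 8 (step 1): P = [8];  Q = [1]
  Insert 5 (step 2): P = [5] / [8];  Q = [1] / [2]
  Insert 2 (step 3): P = [2] / [5] / [8];  Q = [1] / [2] / [3]
  Insert 7 (step 4): P = [2, 7] / [5] / [8];  Q = [1, 4] / [2] / [3]
  Insert 1 (step 5): P = [1, 7] / [2] / [5] / [8];  Q = [1, 4] / [2] / [3] / [5]
  Insert 4 (step 6): P = [1, 4] / [2, 7] / [5] / [8];  Q = [1, 4] / [2, 6] / [3] / [5]
  Insert 3 (step 7): P = [1, 3] / [2, 4] / [5, 7] / [8];  Q = [1, 4] / [2, 6] / [3, 7] / [5]
  Insert 6 (step 8): P = [1, 3, 6] / [2, 4] / [5, 7] / [8];  Q = [1, 4, 8] / [2, 6] / [3, 7] / [5]
Final shape: (3, 2, 2, 1).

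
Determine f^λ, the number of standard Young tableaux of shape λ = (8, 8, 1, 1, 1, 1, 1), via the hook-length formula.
# SYT of shape (8, 8, 1, 1, 1, 1, 1) = 11511720

Hook-length formula: f^λ = n! / Π hook(c), product over all cells c of the Young diagram. For λ = (8, 8, 1, 1, 1, 1, 1), n = 21 boxes. Hook lengths by row (left-to-right, top-to-bottom): [14, 8, 7, 6, 5, 4, 3, 2]; [13, 7, 6, 5, 4, 3, 2, 1]; [5]; [4]; [3]; [2]; [1]. Product of hooks = 4438167552000. So f^λ = 21! / 4438167552000 = 51090942171709440000 / 4438167552000 = 11511720.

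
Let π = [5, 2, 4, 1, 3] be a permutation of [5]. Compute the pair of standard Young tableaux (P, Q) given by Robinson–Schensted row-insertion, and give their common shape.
P = [1, 3] / [2, 4] / [5];  Q = [1, 3] / [2, 5] / [4];  common shape = (2, 2, 1)

Row-insert the values π_1, π_2, … into P one at a time, bumping the leftmost entry strictly greater than the inserted value down to the next row. The recording tableau Q records, in position (i, j), the step at which that cell was added to P.
  Insert 5 (step 1): P = [5];  Q = [1]
  Insert 2 (step 2): P = [2] / [5];  Q = [1] / [2]
  Insert 4 (step 3): P = [2, 4] / [5];  Q = [1, 3] / [2]
  Insert 1 (step 4): P = [1, 4] / [2] / [5];  Q = [1, 3] / [2] / [4]
  Insert 3 (step 5): P = [1, 3] / [2, 4] / [5];  Q = [1, 3] / [2, 5] / [4]
Final shape: (2, 2, 1).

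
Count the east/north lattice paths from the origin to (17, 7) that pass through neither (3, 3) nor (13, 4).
Number of paths = 209304

Inclusion–exclusion. Total paths: C(24, 17) = 346104. Through P₁: C(6, 3)·C(18, 14) = 61200. Through P₂: C(17, 13)·C(7, 4) = 83300. Since P₁ is strictly southwest of P₂, a monotone path through both must visit P₁ then P₂; paths through both = C(6, 3)·C(11, 10)·C(7, 4) = 7700. Avoid both = 346104 − 61200 − 83300 + 7700 = 209304.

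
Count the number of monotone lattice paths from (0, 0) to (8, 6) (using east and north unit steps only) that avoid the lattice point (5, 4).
Number of paths = 1743

Total paths from (0, 0) to (8, 6): C(14, 8) = 3003. Paths through (5, 4): (paths (0, 0) → (5, 4)) × (paths (5, 4) → (8, 6)) = C(9, 5) · C(5, 3) = 126 · 10 = 1260. Avoidance count = 3003 − 1260 = 1743.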